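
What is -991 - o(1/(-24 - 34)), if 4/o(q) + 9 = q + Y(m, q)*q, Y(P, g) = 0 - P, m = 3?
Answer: -64386/65 ≈ -990.55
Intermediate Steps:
Y(P, g) = -P
o(q) = 4/(-9 - 2*q) (o(q) = 4/(-9 + (q + (-1*3)*q)) = 4/(-9 + (q - 3*q)) = 4/(-9 - 2*q))
-991 - o(1/(-24 - 34)) = -991 - (-4)/(9 + 2/(-24 - 34)) = -991 - (-4)/(9 + 2/(-58)) = -991 - (-4)/(9 + 2*(-1/58)) = -991 - (-4)/(9 - 1/29) = -991 - (-4)/260/29 = -991 - (-4)*29/260 = -991 - 1*(-29/65) = -991 + 29/65 = -64386/65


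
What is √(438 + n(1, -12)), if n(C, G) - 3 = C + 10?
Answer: 2*√113 ≈ 21.260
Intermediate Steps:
n(C, G) = 13 + C (n(C, G) = 3 + (C + 10) = 3 + (10 + C) = 13 + C)
√(438 + n(1, -12)) = √(438 + (13 + 1)) = √(438 + 14) = √452 = 2*√113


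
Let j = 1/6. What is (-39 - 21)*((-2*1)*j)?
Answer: 20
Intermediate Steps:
j = ⅙ ≈ 0.16667
(-39 - 21)*((-2*1)*j) = (-39 - 21)*(-2*1*(⅙)) = -(-120)/6 = -60*(-⅓) = 20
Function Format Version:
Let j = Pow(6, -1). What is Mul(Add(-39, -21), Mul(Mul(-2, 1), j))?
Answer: 20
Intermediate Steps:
j = Rational(1, 6) ≈ 0.16667
Mul(Add(-39, -21), Mul(Mul(-2, 1), j)) = Mul(Add(-39, -21), Mul(Mul(-2, 1), Rational(1, 6))) = Mul(-60, Mul(-2, Rational(1, 6))) = Mul(-60, Rational(-1, 3)) = 20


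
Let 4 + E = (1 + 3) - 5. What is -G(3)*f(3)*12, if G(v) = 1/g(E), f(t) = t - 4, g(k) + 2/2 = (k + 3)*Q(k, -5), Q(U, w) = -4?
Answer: 12/7 ≈ 1.7143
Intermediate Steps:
E = -5 (E = -4 + ((1 + 3) - 5) = -4 + (4 - 5) = -4 - 1 = -5)
g(k) = -13 - 4*k (g(k) = -1 + (k + 3)*(-4) = -1 + (3 + k)*(-4) = -1 + (-12 - 4*k) = -13 - 4*k)
f(t) = -4 + t
G(v) = 1/7 (G(v) = 1/(-13 - 4*(-5)) = 1/(-13 + 20) = 1/7)
-G(3)*f(3)*12 = -(-4 + 3)/7*12 = -(1/7)*(-1)*12 = -(-1)*12/7 = -1*(-12/7) = 12/7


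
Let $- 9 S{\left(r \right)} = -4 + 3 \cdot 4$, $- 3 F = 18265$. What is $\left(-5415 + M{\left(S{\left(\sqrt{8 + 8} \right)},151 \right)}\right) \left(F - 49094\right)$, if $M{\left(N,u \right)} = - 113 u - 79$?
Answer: $1244747893$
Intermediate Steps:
$F = - \frac{18265}{3}$ ($F = \left(- \frac{1}{3}\right) 18265 = - \frac{18265}{3} \approx -6088.3$)
$S{\left(r \right)} = - \frac{8}{9}$ ($S{\left(r \right)} = - \frac{-4 + 3 \cdot 4}{9} = - \frac{-4 + 12}{9} = \left(- \frac{1}{9}\right) 8 = - \frac{8}{9}$)
$M{\left(N,u \right)} = -79 - 113 u$
$\left(-5415 + M{\left(S{\left(\sqrt{8 + 8} \right)},151 \right)}\right) \left(F - 49094\right) = \left(-5415 - 17142\right) \left(- \frac{18265}{3} - 49094\right) = \left(-5415 - 17142\right) \left(- \frac{165547}{3}\right) = \left(-22557\right) \left(- \frac{165547}{3}\right) = 1244747893$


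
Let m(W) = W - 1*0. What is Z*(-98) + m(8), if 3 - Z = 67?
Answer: 6280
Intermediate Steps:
m(W) = W (m(W) = W + 0 = W)
Z = -64 (Z = 3 - 1*67 = 3 - 67 = -64)
Z*(-98) + m(8) = -64*(-98) + 8 = 6272 + 8 = 6280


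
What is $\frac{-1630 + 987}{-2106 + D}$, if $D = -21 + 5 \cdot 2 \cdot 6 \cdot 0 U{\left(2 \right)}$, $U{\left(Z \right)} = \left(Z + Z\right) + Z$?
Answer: $\frac{643}{2127} \approx 0.3023$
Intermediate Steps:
$U{\left(Z \right)} = 3 Z$ ($U{\left(Z \right)} = 2 Z + Z = 3 Z$)
$D = -21$ ($D = -21 + 5 \cdot 2 \cdot 6 \cdot 0 \cdot 3 \cdot 2 = -21 + 5 \cdot 12 \cdot 0 \cdot 6 = -21 + 60 \cdot 0 \cdot 6 = -21 + 0 \cdot 6 = -21 + 0 = -21$)
$\frac{-1630 + 987}{-2106 + D} = \frac{-1630 + 987}{-2106 - 21} = - \frac{643}{-2127} = \left(-643\right) \left(- \frac{1}{2127}\right) = \frac{643}{2127}$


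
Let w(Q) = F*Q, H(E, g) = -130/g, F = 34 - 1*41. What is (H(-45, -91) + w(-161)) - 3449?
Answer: -16244/7 ≈ -2320.6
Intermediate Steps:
F = -7 (F = 34 - 41 = -7)
H(E, g) = -130/g
w(Q) = -7*Q
(H(-45, -91) + w(-161)) - 3449 = (-130/(-91) - 7*(-161)) - 3449 = (-130*(-1/91) + 1127) - 3449 = (10/7 + 1127) - 3449 = 7899/7 - 3449 = -16244/7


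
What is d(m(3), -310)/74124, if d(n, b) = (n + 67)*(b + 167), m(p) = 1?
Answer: -2431/18531 ≈ -0.13119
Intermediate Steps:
d(n, b) = (67 + n)*(167 + b)
d(m(3), -310)/74124 = (11189 + 67*(-310) + 167*1 - 310*1)/74124 = (11189 - 20770 + 167 - 310)*(1/74124) = -9724*1/74124 = -2431/18531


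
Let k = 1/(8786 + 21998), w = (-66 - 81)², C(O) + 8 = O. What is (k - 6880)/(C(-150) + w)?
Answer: -211793919/660347584 ≈ -0.32073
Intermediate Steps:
C(O) = -8 + O
w = 21609 (w = (-147)² = 21609)
k = 1/30784 ≈ 3.2484e-5
(k - 6880)/(C(-150) + w) = (1/30784 - 6880)/((-8 - 150) + 21609) = -211793919/(30784*(-158 + 21609)) = -211793919/30784/21451 = -211793919/30784*1/21451 = -211793919/660347584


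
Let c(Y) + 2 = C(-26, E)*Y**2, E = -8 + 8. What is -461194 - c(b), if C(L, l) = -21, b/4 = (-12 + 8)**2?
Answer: -375176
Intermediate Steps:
E = 0
b = 64 (b = 4*(-12 + 8)**2 = 4*(-4)**2 = 4*16 = 64)
c(Y) = -2 - 21*Y**2
-461194 - c(b) = -461194 - (-2 - 21*64**2) = -461194 - (-2 - 21*4096) = -461194 - (-2 - 86016) = -461194 - 1*(-86018) = -461194 + 86018 = -375176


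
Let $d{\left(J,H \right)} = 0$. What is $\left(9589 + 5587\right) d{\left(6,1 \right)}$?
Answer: $0$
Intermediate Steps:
$\left(9589 + 5587\right) d{\left(6,1 \right)} = \left(9589 + 5587\right) 0 = 15176 \cdot 0 = 0$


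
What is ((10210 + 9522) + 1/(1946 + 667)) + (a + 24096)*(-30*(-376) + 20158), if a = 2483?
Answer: 2183449802743/2613 ≈ 8.3561e+8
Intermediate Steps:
((10210 + 9522) + 1/(1946 + 667)) + (a + 24096)*(-30*(-376) + 20158) = ((10210 + 9522) + 1/(1946 + 667)) + (2483 + 24096)*(-30*(-376) + 20158) = (19732 + 1/2613) + 26579*(11280 + 20158) = (19732 + 1/2613) + 26579*31438 = 51559717/2613 + 835590602 = 2183449802743/2613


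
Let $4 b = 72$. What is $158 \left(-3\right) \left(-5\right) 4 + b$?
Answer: $9498$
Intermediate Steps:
$b = 18$ ($b = \frac{1}{4} \cdot 72 = 18$)
$158 \left(-3\right) \left(-5\right) 4 + b = 158 \left(-3\right) \left(-5\right) 4 + 18 = 158 \cdot 15 \cdot 4 + 18 = 158 \cdot 60 + 18 = 9480 + 18 = 9498$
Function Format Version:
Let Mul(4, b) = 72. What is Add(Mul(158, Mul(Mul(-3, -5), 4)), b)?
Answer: 9498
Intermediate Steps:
b = 18 (b = Mul(Rational(1, 4), 72) = 18)
Add(Mul(158, Mul(Mul(-3, -5), 4)), b) = Add(Mul(158, Mul(Mul(-3, -5), 4)), 18) = Add(Mul(158, Mul(15, 4)), 18) = Add(Mul(158, 60), 18) = Add(9480, 18) = 9498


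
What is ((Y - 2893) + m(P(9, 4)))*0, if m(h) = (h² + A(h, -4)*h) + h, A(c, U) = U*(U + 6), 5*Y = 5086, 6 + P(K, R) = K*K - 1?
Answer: 0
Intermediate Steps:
P(K, R) = -7 + K² (P(K, R) = -6 + (K*K - 1) = -6 + (K² - 1) = -6 + (-1 + K²) = -7 + K²)
Y = 5086/5 (Y = (⅕)*5086 = 5086/5 ≈ 1017.2)
A(c, U) = U*(6 + U)
m(h) = h² - 7*h (m(h) = (h² + (-4*(6 - 4))*h) + h = (h² + (-4*2)*h) + h = (h² - 8*h) + h = h² - 7*h)
((Y - 2893) + m(P(9, 4)))*0 = ((5086/5 - 2893) + (-7 + 9²)*(-7 + (-7 + 9²)))*0 = (-9379/5 + (-7 + 81)*(-7 + (-7 + 81)))*0 = (-9379/5 + 74*(-7 + 74))*0 = (-9379/5 + 74*67)*0 = (-9379/5 + 4958)*0 = (15411/5)*0 = 0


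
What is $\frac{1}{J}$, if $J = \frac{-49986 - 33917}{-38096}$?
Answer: $\frac{38096}{83903} \approx 0.45405$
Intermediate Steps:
$J = \frac{83903}{38096}$ ($J = \left(-49986 - 33917\right) \left(- \frac{1}{38096}\right) = \left(-83903\right) \left(- \frac{1}{38096}\right) = \frac{83903}{38096} \approx 2.2024$)
$\frac{1}{J} = \frac{1}{\frac{83903}{38096}} = \frac{38096}{83903}$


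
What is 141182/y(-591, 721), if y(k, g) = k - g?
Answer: -70591/656 ≈ -107.61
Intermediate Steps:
141182/y(-591, 721) = 141182/(-591 - 1*721) = 141182/(-591 - 721) = 141182/(-1312) = 141182*(-1/1312) = -70591/656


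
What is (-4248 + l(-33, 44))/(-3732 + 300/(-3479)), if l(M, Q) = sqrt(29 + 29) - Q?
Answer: 3732967/3245982 - 3479*sqrt(58)/12983928 ≈ 1.1480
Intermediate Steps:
l(M, Q) = sqrt(58) - Q
(-4248 + l(-33, 44))/(-3732 + 300/(-3479)) = (-4248 + (sqrt(58) - 1*44))/(-3732 + 300/(-3479)) = (-4248 + (sqrt(58) - 44))/(-3732 + 300*(-1/3479)) = (-4248 + (-44 + sqrt(58)))/(-3732 - 300/3479) = (-4292 + sqrt(58))/(-12983928/3479) = (-4292 + sqrt(58))*(-3479/12983928) = 3732967/3245982 - 3479*sqrt(58)/12983928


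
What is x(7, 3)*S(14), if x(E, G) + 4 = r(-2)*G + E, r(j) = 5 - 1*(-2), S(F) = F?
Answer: 336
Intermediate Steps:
r(j) = 7 (r(j) = 5 + 2 = 7)
x(E, G) = -4 + E + 7*G (x(E, G) = -4 + (7*G + E) = -4 + (E + 7*G) = -4 + E + 7*G)
x(7, 3)*S(14) = (-4 + 7 + 7*3)*14 = (-4 + 7 + 21)*14 = 24*14 = 336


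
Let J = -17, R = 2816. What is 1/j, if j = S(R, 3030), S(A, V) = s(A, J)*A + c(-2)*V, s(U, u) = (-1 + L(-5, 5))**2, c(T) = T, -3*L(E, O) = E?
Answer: -9/43276 ≈ -0.00020797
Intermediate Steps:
L(E, O) = -E/3
s(U, u) = 4/9 (s(U, u) = (-1 - 1/3*(-5))**2 = (-1 + 5/3)**2 = (2/3)**2 = 4/9)
S(A, V) = -2*V + 4*A/9 (S(A, V) = 4*A/9 - 2*V = -2*V + 4*A/9)
j = -43276/9 (j = -2*3030 + (4/9)*2816 = -6060 + 11264/9 = -43276/9 ≈ -4808.4)
1/j = 1/(-43276/9) = -9/43276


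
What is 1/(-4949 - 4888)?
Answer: -1/9837 ≈ -0.00010166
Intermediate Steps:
1/(-4949 - 4888) = 1/(-9837) = -1/9837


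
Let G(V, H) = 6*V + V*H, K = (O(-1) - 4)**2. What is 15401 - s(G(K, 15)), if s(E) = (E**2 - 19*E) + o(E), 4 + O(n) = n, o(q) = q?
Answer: -2847382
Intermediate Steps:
O(n) = -4 + n
K = 81 (K = ((-4 - 1) - 4)**2 = (-5 - 4)**2 = (-9)**2 = 81)
G(V, H) = 6*V + H*V
s(E) = E**2 - 18*E (s(E) = (E**2 - 19*E) + E = E**2 - 18*E)
15401 - s(G(K, 15)) = 15401 - 81*(6 + 15)*(-18 + 81*(6 + 15)) = 15401 - 81*21*(-18 + 81*21) = 15401 - 1701*(-18 + 1701) = 15401 - 1701*1683 = 15401 - 1*2862783 = 15401 - 2862783 = -2847382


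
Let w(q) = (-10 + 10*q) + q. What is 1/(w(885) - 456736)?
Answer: -1/447011 ≈ -2.2371e-6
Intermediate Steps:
w(q) = -10 + 11*q
1/(w(885) - 456736) = 1/((-10 + 11*885) - 456736) = 1/((-10 + 9735) - 456736) = 1/(9725 - 456736) = 1/(-447011) = -1/447011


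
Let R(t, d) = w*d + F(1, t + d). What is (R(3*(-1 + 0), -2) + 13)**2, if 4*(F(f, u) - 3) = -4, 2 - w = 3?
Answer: 289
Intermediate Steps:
w = -1 (w = 2 - 1*3 = 2 - 3 = -1)
F(f, u) = 2 (F(f, u) = 3 + (1/4)*(-4) = 3 - 1 = 2)
R(t, d) = 2 - d (R(t, d) = -d + 2 = 2 - d)
(R(3*(-1 + 0), -2) + 13)**2 = ((2 - 1*(-2)) + 13)**2 = ((2 + 2) + 13)**2 = (4 + 13)**2 = 17**2 = 289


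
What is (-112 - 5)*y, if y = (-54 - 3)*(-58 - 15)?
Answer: -486837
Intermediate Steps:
y = 4161 (y = -57*(-73) = 4161)
(-112 - 5)*y = (-112 - 5)*4161 = -117*4161 = -486837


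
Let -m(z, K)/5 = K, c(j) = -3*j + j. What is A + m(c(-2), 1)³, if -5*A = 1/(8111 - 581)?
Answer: -4706251/37650 ≈ -125.00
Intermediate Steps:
c(j) = -2*j
m(z, K) = -5*K
A = -1/37650 (A = -1/(5*(8111 - 581)) = -⅕/7530 = -⅕*1/7530 = -1/37650 ≈ -2.6560e-5)
A + m(c(-2), 1)³ = -1/37650 + (-5*1)³ = -1/37650 + (-5)³ = -1/37650 - 125 = -4706251/37650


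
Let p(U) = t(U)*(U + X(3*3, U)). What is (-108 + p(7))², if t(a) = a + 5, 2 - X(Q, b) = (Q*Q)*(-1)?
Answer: 944784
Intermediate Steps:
X(Q, b) = 2 + Q² (X(Q, b) = 2 - Q*Q*(-1) = 2 - Q²*(-1) = 2 - (-1)*Q² = 2 + Q²)
t(a) = 5 + a
p(U) = (5 + U)*(83 + U) (p(U) = (5 + U)*(U + (2 + (3*3)²)) = (5 + U)*(U + (2 + 9²)) = (5 + U)*(U + (2 + 81)) = (5 + U)*(U + 83) = (5 + U)*(83 + U))
(-108 + p(7))² = (-108 + (5 + 7)*(83 + 7))² = (-108 + 12*90)² = (-108 + 1080)² = 972² = 944784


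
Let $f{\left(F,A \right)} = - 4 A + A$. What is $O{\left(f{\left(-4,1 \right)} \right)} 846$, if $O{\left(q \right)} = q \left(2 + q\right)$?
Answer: $2538$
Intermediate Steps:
$f{\left(F,A \right)} = - 3 A$
$O{\left(f{\left(-4,1 \right)} \right)} 846 = \left(-3\right) 1 \left(2 - 3\right) 846 = - 3 \left(2 - 3\right) 846 = \left(-3\right) \left(-1\right) 846 = 3 \cdot 846 = 2538$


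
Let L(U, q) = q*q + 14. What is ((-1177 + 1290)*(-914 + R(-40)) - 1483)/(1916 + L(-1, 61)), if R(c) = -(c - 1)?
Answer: -100132/5651 ≈ -17.719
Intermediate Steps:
R(c) = 1 - c (R(c) = -(-1 + c) = 1 - c)
L(U, q) = 14 + q**2 (L(U, q) = q**2 + 14 = 14 + q**2)
((-1177 + 1290)*(-914 + R(-40)) - 1483)/(1916 + L(-1, 61)) = ((-1177 + 1290)*(-914 + (1 - 1*(-40))) - 1483)/(1916 + (14 + 61**2)) = (113*(-914 + (1 + 40)) - 1483)/(1916 + (14 + 3721)) = (113*(-914 + 41) - 1483)/(1916 + 3735) = (113*(-873) - 1483)/5651 = (-98649 - 1483)*(1/5651) = -100132*1/5651 = -100132/5651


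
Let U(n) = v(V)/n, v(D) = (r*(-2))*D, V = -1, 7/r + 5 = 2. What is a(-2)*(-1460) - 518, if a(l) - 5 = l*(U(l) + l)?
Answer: -20534/3 ≈ -6844.7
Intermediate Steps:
r = -7/3 (r = 7/(-5 + 2) = 7/(-3) = 7*(-⅓) = -7/3 ≈ -2.3333)
v(D) = 14*D/3 (v(D) = (-7/3*(-2))*D = 14*D/3)
U(n) = -14/(3*n) (U(n) = ((14/3)*(-1))/n = -14/(3*n))
a(l) = 5 + l*(l - 14/(3*l)) (a(l) = 5 + l*(-14/(3*l) + l) = 5 + l*(l - 14/(3*l)))
a(-2)*(-1460) - 518 = (⅓ + (-2)²)*(-1460) - 518 = (⅓ + 4)*(-1460) - 518 = (13/3)*(-1460) - 518 = -18980/3 - 518 = -20534/3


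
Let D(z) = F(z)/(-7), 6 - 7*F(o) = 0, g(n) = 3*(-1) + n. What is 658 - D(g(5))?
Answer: 32248/49 ≈ 658.12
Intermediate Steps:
g(n) = -3 + n
F(o) = 6/7 (F(o) = 6/7 - ⅐*0 = 6/7 + 0 = 6/7)
D(z) = -6/49 (D(z) = (6/7)/(-7) = (6/7)*(-⅐) = -6/49)
658 - D(g(5)) = 658 - 1*(-6/49) = 658 + 6/49 = 32248/49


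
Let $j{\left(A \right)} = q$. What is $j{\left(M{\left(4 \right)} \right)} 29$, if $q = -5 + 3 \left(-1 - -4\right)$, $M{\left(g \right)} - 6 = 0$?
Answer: $116$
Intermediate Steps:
$M{\left(g \right)} = 6$ ($M{\left(g \right)} = 6 + 0 = 6$)
$q = 4$ ($q = -5 + 3 \left(-1 + 4\right) = -5 + 3 \cdot 3 = -5 + 9 = 4$)
$j{\left(A \right)} = 4$
$j{\left(M{\left(4 \right)} \right)} 29 = 4 \cdot 29 = 116$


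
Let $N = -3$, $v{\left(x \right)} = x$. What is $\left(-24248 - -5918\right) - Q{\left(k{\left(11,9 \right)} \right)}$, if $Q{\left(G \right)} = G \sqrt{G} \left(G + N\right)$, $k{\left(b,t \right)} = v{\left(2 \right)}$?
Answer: $-18330 + 2 \sqrt{2} \approx -18327.0$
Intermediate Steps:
$k{\left(b,t \right)} = 2$
$Q{\left(G \right)} = G^{\frac{3}{2}} \left(-3 + G\right)$ ($Q{\left(G \right)} = G \sqrt{G} \left(G - 3\right) = G^{\frac{3}{2}} \left(-3 + G\right)$)
$\left(-24248 - -5918\right) - Q{\left(k{\left(11,9 \right)} \right)} = \left(-24248 - -5918\right) - 2^{\frac{3}{2}} \left(-3 + 2\right) = \left(-24248 + 5918\right) - 2 \sqrt{2} \left(-1\right) = -18330 - - 2 \sqrt{2} = -18330 + 2 \sqrt{2}$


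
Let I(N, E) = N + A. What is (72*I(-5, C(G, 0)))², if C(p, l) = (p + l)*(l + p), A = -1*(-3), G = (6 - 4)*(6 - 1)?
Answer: 20736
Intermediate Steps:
G = 10 (G = 2*5 = 10)
A = 3
C(p, l) = (l + p)² (C(p, l) = (l + p)*(l + p) = (l + p)²)
I(N, E) = 3 + N (I(N, E) = N + 3 = 3 + N)
(72*I(-5, C(G, 0)))² = (72*(3 - 5))² = (72*(-2))² = (-144)² = 20736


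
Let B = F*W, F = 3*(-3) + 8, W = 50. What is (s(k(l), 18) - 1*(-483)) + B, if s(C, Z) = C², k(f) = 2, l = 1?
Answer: 437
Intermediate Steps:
F = -1 (F = -9 + 8 = -1)
B = -50 (B = -1*50 = -50)
(s(k(l), 18) - 1*(-483)) + B = (2² - 1*(-483)) - 50 = (4 + 483) - 50 = 487 - 50 = 437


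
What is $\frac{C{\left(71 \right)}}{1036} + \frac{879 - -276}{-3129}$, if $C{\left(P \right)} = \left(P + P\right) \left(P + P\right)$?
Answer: $\frac{736864}{38591} \approx 19.094$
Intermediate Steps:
$C{\left(P \right)} = 4 P^{2}$ ($C{\left(P \right)} = 2 P 2 P = 4 P^{2}$)
$\frac{C{\left(71 \right)}}{1036} + \frac{879 - -276}{-3129} = \frac{4 \cdot 71^{2}}{1036} + \frac{879 - -276}{-3129} = 4 \cdot 5041 \cdot \frac{1}{1036} + \left(879 + 276\right) \left(- \frac{1}{3129}\right) = 20164 \cdot \frac{1}{1036} + 1155 \left(- \frac{1}{3129}\right) = \frac{5041}{259} - \frac{55}{149} = \frac{736864}{38591}$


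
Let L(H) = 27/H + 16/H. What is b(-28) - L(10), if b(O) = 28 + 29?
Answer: 527/10 ≈ 52.700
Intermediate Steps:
b(O) = 57
L(H) = 43/H
b(-28) - L(10) = 57 - 43/10 = 527/10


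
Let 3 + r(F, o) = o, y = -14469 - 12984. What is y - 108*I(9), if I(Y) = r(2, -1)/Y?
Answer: -27405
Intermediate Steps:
y = -27453
r(F, o) = -3 + o
I(Y) = -4/Y (I(Y) = (-3 - 1)/Y = -4/Y)
y - 108*I(9) = -27453 - (-432)/9 = -27453 - 108*(-4/9) = -27453 + 48 = -27405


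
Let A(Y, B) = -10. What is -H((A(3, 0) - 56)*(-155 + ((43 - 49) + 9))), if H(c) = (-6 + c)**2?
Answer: -100520676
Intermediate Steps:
-H((A(3, 0) - 56)*(-155 + ((43 - 49) + 9))) = -(-6 + (-10 - 56)*(-155 + ((43 - 49) + 9)))**2 = -(-6 - 66*(-155 + (-6 + 9)))**2 = -(-6 - 66*(-155 + 3))**2 = -(-6 - 66*(-152))**2 = -(-6 + 10032)**2 = -1*10026**2 = -1*100520676 = -100520676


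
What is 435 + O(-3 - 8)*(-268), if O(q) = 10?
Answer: -2245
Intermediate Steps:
435 + O(-3 - 8)*(-268) = 435 + 10*(-268) = 435 - 2680 = -2245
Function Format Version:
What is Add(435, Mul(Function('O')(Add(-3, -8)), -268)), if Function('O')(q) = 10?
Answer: -2245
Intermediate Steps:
Add(435, Mul(Function('O')(Add(-3, -8)), -268)) = Add(435, Mul(10, -268)) = Add(435, -2680) = -2245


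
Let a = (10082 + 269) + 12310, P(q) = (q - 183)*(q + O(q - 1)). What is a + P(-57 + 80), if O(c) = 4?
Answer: 18341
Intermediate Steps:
P(q) = (-183 + q)*(4 + q) (P(q) = (q - 183)*(q + 4) = (-183 + q)*(4 + q))
a = 22661 (a = 10351 + 12310 = 22661)
a + P(-57 + 80) = 22661 + (-732 + (-57 + 80)² - 179*(-57 + 80)) = 22661 + (-732 + 23² - 179*23) = 22661 + (-732 + 529 - 4117) = 22661 - 4320 = 18341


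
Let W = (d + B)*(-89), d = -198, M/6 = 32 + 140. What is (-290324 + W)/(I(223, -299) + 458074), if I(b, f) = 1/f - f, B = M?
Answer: -54500225/68526763 ≈ -0.79531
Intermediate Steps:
M = 1032 (M = 6*(32 + 140) = 6*172 = 1032)
B = 1032
W = -74226 (W = (-198 + 1032)*(-89) = 834*(-89) = -74226)
(-290324 + W)/(I(223, -299) + 458074) = (-290324 - 74226)/((1/(-299) - 1*(-299)) + 458074) = -364550/((-1/299 + 299) + 458074) = -364550/(89400/299 + 458074) = -364550/137053526/299 = -364550*299/137053526 = -54500225/68526763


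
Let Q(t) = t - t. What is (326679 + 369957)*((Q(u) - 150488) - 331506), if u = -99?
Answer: -335774372184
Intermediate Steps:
Q(t) = 0
(326679 + 369957)*((Q(u) - 150488) - 331506) = (326679 + 369957)*((0 - 150488) - 331506) = 696636*(-150488 - 331506) = 696636*(-481994) = -335774372184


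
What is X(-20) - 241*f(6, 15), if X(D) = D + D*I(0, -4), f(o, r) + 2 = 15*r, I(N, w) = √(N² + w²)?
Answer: -53843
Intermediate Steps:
f(o, r) = -2 + 15*r
X(D) = 5*D (X(D) = D + D*√(0² + (-4)²) = D + D*√(0 + 16) = D + D*√16 = D + D*4 = D + 4*D = 5*D)
X(-20) - 241*f(6, 15) = 5*(-20) - 241*(-2 + 15*15) = -100 - 241*(-2 + 225) = -100 - 241*223 = -100 - 53743 = -53843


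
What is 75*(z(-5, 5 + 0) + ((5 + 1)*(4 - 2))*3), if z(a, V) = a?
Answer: 2325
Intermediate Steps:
75*(z(-5, 5 + 0) + ((5 + 1)*(4 - 2))*3) = 75*(-5 + ((5 + 1)*(4 - 2))*3) = 75*(-5 + (6*2)*3) = 75*(-5 + 12*3) = 75*(-5 + 36) = 75*31 = 2325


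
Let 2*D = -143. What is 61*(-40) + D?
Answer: -5023/2 ≈ -2511.5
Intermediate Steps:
D = -143/2 (D = (½)*(-143) = -143/2 ≈ -71.500)
61*(-40) + D = 61*(-40) - 143/2 = -2440 - 143/2 = -5023/2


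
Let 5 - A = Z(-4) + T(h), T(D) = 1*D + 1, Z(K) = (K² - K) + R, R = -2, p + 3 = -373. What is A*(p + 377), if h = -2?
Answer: -12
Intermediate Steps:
p = -376 (p = -3 - 373 = -376)
Z(K) = -2 + K² - K (Z(K) = (K² - K) - 2 = -2 + K² - K)
T(D) = 1 + D (T(D) = D + 1 = 1 + D)
A = -12 (A = 5 - ((-2 + (-4)² - 1*(-4)) + (1 - 2)) = 5 - ((-2 + 16 + 4) - 1) = 5 - (18 - 1) = 5 - 1*17 = 5 - 17 = -12)
A*(p + 377) = -12*(-376 + 377) = -12*1 = -12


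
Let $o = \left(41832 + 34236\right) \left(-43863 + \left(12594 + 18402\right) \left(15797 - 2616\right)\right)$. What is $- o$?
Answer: $-31074874368084$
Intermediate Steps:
$o = 31074874368084$ ($o = 76068 \left(-43863 + 30996 \cdot 13181\right) = 76068 \left(-43863 + 408558276\right) = 76068 \cdot 408514413 = 31074874368084$)
$- o = \left(-1\right) 31074874368084 = -31074874368084$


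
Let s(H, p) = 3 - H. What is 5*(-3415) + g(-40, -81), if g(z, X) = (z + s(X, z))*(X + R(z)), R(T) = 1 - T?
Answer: -18835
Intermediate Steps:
g(z, X) = (1 + X - z)*(3 + z - X) (g(z, X) = (z + (3 - X))*(X + (1 - z)) = (3 + z - X)*(1 + X - z) = (1 + X - z)*(3 + z - X))
5*(-3415) + g(-40, -81) = 5*(-3415) + (-81*(-40) + (-1 - 40)*(-3 - 81) - 1*(-81)*(-3 - 81) - 1*(-40)*(-1 - 40)) = -17075 + (3240 - 41*(-84) - 1*(-81)*(-84) - 1*(-40)*(-41)) = -17075 + (3240 + 3444 - 6804 - 1640) = -17075 - 1760 = -18835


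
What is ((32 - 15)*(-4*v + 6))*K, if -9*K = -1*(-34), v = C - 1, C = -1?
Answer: -8092/9 ≈ -899.11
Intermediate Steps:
v = -2 (v = -1 - 1 = -2)
K = -34/9 (K = -(-1)*(-34)/9 = -1/9*34 = -34/9 ≈ -3.7778)
((32 - 15)*(-4*v + 6))*K = ((32 - 15)*(-4*(-2) + 6))*(-34/9) = (17*(8 + 6))*(-34/9) = (17*14)*(-34/9) = 238*(-34/9) = -8092/9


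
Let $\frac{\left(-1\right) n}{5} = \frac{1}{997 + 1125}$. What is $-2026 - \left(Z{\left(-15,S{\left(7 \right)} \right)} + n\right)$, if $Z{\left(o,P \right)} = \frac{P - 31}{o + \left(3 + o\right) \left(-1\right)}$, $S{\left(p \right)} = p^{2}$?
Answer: $- \frac{4286435}{2122} \approx -2020.0$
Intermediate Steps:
$Z{\left(o,P \right)} = \frac{31}{3} - \frac{P}{3}$ ($Z{\left(o,P \right)} = \frac{-31 + P}{o - \left(3 + o\right)} = \frac{-31 + P}{-3} = \left(-31 + P\right) \left(- \frac{1}{3}\right) = \frac{31}{3} - \frac{P}{3}$)
$n = - \frac{5}{2122}$ ($n = - \frac{5}{997 + 1125} = - \frac{5}{2122} \approx -0.0023563$)
$-2026 - \left(Z{\left(-15,S{\left(7 \right)} \right)} + n\right) = -2026 - \left(\left(\frac{31}{3} - \frac{7^{2}}{3}\right) - \frac{5}{2122}\right) = -2026 - \left(\left(\frac{31}{3} - \frac{49}{3}\right) - \frac{5}{2122}\right) = -2026 - \left(-6 - \frac{5}{2122}\right) = -2026 - - \frac{12737}{2122} = -2026 + \frac{12737}{2122} = - \frac{4286435}{2122}$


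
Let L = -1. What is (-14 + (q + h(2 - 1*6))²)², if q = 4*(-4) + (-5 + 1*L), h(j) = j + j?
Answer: 784996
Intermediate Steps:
h(j) = 2*j
q = -22 (q = 4*(-4) + (-5 + 1*(-1)) = -16 + (-5 - 1) = -16 - 6 = -22)
(-14 + (q + h(2 - 1*6))²)² = (-14 + (-22 + 2*(2 - 1*6))²)² = (-14 + (-22 + 2*(2 - 6))²)² = (-14 + (-22 + 2*(-4))²)² = (-14 + (-22 - 8)²)² = (-14 + (-30)²)² = (-14 + 900)² = 886² = 784996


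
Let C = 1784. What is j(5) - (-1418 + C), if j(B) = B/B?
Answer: -365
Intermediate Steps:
j(B) = 1
j(5) - (-1418 + C) = 1 - (-1418 + 1784) = 1 - 1*366 = 1 - 366 = -365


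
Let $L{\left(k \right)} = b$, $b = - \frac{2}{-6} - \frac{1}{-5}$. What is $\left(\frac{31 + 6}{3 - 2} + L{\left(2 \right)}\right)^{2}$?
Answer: $\frac{316969}{225} \approx 1408.8$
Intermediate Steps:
$b = \frac{8}{15}$ ($b = \left(-2\right) \left(- \frac{1}{6}\right) - - \frac{1}{5} = \frac{1}{3} + \frac{1}{5} = \frac{8}{15} \approx 0.53333$)
$L{\left(k \right)} = \frac{8}{15}$
$\left(\frac{31 + 6}{3 - 2} + L{\left(2 \right)}\right)^{2} = \left(\frac{31 + 6}{3 - 2} + \frac{8}{15}\right)^{2} = \left(\frac{37}{1} + \frac{8}{15}\right)^{2} = \left(37 \cdot 1 + \frac{8}{15}\right)^{2} = \left(37 + \frac{8}{15}\right)^{2} = \left(\frac{563}{15}\right)^{2} = \frac{316969}{225}$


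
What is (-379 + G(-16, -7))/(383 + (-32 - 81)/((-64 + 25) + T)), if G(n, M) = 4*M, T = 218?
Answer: -72853/68444 ≈ -1.0644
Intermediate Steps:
(-379 + G(-16, -7))/(383 + (-32 - 81)/((-64 + 25) + T)) = (-379 + 4*(-7))/(383 + (-32 - 81)/((-64 + 25) + 218)) = (-379 - 28)/(383 - 113/(-39 + 218)) = -407/(383 - 113/179) = -407/68444/179 = -407*179/68444 = -72853/68444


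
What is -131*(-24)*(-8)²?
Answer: 201216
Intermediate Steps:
-131*(-24)*(-8)² = 3144*64 = 201216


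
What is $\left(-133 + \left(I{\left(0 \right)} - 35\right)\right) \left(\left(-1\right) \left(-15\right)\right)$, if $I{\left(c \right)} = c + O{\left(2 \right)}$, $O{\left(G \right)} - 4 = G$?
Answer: $-2430$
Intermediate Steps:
$O{\left(G \right)} = 4 + G$
$I{\left(c \right)} = 6 + c$ ($I{\left(c \right)} = c + \left(4 + 2\right) = c + 6 = 6 + c$)
$\left(-133 + \left(I{\left(0 \right)} - 35\right)\right) \left(\left(-1\right) \left(-15\right)\right) = \left(-133 + \left(\left(6 + 0\right) - 35\right)\right) \left(\left(-1\right) \left(-15\right)\right) = \left(-133 + \left(6 - 35\right)\right) 15 = \left(-133 - 29\right) 15 = \left(-162\right) 15 = -2430$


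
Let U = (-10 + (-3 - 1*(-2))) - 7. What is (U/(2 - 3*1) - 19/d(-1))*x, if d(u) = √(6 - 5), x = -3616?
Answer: 3616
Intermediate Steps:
d(u) = 1 (d(u) = √1 = 1)
U = -18 (U = (-10 + (-3 + 2)) - 7 = (-10 - 1) - 7 = -11 - 7 = -18)
(U/(2 - 3*1) - 19/d(-1))*x = (-18/(2 - 3*1) - 19/1)*(-3616) = (-18/(2 - 3) - 19*1)*(-3616) = (-18/(-1) - 19)*(-3616) = (-18*(-1) - 19)*(-3616) = (18 - 19)*(-3616) = -1*(-3616) = 3616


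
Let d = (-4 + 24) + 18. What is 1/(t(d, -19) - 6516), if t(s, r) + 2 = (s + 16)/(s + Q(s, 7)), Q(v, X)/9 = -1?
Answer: -29/188968 ≈ -0.00015347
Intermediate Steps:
Q(v, X) = -9 (Q(v, X) = 9*(-1) = -9)
d = 38 (d = 20 + 18 = 38)
t(s, r) = -2 + (16 + s)/(-9 + s) (t(s, r) = -2 + (s + 16)/(s - 9) = -2 + (16 + s)/(-9 + s))
1/(t(d, -19) - 6516) = 1/((34 - 1*38)/(-9 + 38) - 6516) = 1/((34 - 38)/29 - 6516) = 1/((1/29)*(-4) - 6516) = 1/(-4/29 - 6516) = 1/(-188968/29) = -29/188968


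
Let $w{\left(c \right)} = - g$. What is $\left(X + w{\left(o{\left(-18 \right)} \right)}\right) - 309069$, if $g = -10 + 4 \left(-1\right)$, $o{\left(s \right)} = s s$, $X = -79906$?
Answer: $-388961$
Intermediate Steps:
$o{\left(s \right)} = s^{2}$
$g = -14$ ($g = -10 - 4 = -14$)
$w{\left(c \right)} = 14$ ($w{\left(c \right)} = \left(-1\right) \left(-14\right) = 14$)
$\left(X + w{\left(o{\left(-18 \right)} \right)}\right) - 309069 = \left(-79906 + 14\right) - 309069 = -79892 - 309069 = -388961$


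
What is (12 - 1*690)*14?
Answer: -9492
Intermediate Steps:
(12 - 1*690)*14 = (12 - 690)*14 = -678*14 = -9492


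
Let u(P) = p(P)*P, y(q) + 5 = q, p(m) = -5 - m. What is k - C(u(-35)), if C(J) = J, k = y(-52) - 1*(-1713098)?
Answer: 1714091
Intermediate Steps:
y(q) = -5 + q
u(P) = P*(-5 - P) (u(P) = (-5 - P)*P = P*(-5 - P))
k = 1713041 (k = (-5 - 52) - 1*(-1713098) = -57 + 1713098 = 1713041)
k - C(u(-35)) = 1713041 - (-1)*(-35)*(5 - 35) = 1713041 - (-1)*(-35)*(-30) = 1713041 - 1*(-1050) = 1713041 + 1050 = 1714091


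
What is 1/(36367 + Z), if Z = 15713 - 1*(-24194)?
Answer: 1/76274 ≈ 1.3111e-5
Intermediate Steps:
Z = 39907 (Z = 15713 + 24194 = 39907)
1/(36367 + Z) = 1/(36367 + 39907) = 1/76274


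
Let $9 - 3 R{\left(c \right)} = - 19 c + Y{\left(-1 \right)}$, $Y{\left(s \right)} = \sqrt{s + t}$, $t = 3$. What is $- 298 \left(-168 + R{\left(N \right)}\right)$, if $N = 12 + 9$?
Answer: $9536 + \frac{298 \sqrt{2}}{3} \approx 9676.5$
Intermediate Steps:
$N = 21$
$Y{\left(s \right)} = \sqrt{3 + s}$ ($Y{\left(s \right)} = \sqrt{s + 3} = \sqrt{3 + s}$)
$R{\left(c \right)} = 3 - \frac{\sqrt{2}}{3} + \frac{19 c}{3}$ ($R{\left(c \right)} = 3 - \frac{- 19 c + \sqrt{3 - 1}}{3} = 3 - \frac{- 19 c + \sqrt{2}}{3} = 3 - \frac{\sqrt{2} - 19 c}{3} = 3 + \left(- \frac{\sqrt{2}}{3} + \frac{19 c}{3}\right) = 3 - \frac{\sqrt{2}}{3} + \frac{19 c}{3}$)
$- 298 \left(-168 + R{\left(N \right)}\right) = - 298 \left(-168 + \left(3 - \frac{\sqrt{2}}{3} + \frac{19}{3} \cdot 21\right)\right) = - 298 \left(-168 + \left(3 - \frac{\sqrt{2}}{3} + 133\right)\right) = - 298 \left(-168 + \left(136 - \frac{\sqrt{2}}{3}\right)\right) = - 298 \left(-32 - \frac{\sqrt{2}}{3}\right) = 9536 + \frac{298 \sqrt{2}}{3}$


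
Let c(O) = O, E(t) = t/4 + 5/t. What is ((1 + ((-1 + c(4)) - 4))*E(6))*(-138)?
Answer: 0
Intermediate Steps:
E(t) = 5/t + t/4 (E(t) = t*(¼) + 5/t = t/4 + 5/t = 5/t + t/4)
((1 + ((-1 + c(4)) - 4))*E(6))*(-138) = ((1 + ((-1 + 4) - 4))*(5/6 + (¼)*6))*(-138) = ((1 + (3 - 4))*(5*(⅙) + 3/2))*(-138) = ((1 - 1)*(⅚ + 3/2))*(-138) = (0*(7/3))*(-138) = 0*(-138) = 0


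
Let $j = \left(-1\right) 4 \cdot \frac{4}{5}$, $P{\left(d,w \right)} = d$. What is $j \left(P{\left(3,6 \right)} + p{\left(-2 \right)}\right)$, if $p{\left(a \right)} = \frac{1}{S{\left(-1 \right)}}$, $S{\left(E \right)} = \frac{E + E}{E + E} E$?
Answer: $- \frac{32}{5} \approx -6.4$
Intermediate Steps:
$S{\left(E \right)} = E$ ($S{\left(E \right)} = \frac{2 E}{2 E} E = 2 E \frac{1}{2 E} E = 1 E = E$)
$p{\left(a \right)} = -1$ ($p{\left(a \right)} = \frac{1}{-1} = -1$)
$j = - \frac{16}{5}$ ($j = - 4 \cdot 4 \cdot \frac{1}{5} = \left(-4\right) \frac{4}{5} = - \frac{16}{5} \approx -3.2$)
$j \left(P{\left(3,6 \right)} + p{\left(-2 \right)}\right) = - \frac{16 \left(3 - 1\right)}{5} = \left(- \frac{16}{5}\right) 2 = - \frac{32}{5}$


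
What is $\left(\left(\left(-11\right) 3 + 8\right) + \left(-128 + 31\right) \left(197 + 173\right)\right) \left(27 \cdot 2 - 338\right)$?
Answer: $10199860$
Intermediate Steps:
$\left(\left(\left(-11\right) 3 + 8\right) + \left(-128 + 31\right) \left(197 + 173\right)\right) \left(27 \cdot 2 - 338\right) = \left(\left(-33 + 8\right) - 35890\right) \left(54 - 338\right) = \left(-25 - 35890\right) \left(54 - 338\right) = \left(-35915\right) \left(-284\right) = 10199860$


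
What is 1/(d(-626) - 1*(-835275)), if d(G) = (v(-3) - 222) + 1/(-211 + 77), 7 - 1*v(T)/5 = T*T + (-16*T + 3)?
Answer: 134/111861591 ≈ 1.1979e-6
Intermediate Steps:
v(T) = 20 - 5*T² + 80*T (v(T) = 35 - 5*(T*T + (-16*T + 3)) = 35 - 5*(T² + (3 - 16*T)) = 35 - 5*(3 + T² - 16*T) = 35 + (-15 - 5*T² + 80*T) = 20 - 5*T² + 80*T)
d(G) = -65259/134 (d(G) = ((20 - 5*(-3)² + 80*(-3)) - 222) + 1/(-211 + 77) = ((20 - 5*9 - 240) - 222) + 1/(-134) = ((20 - 45 - 240) - 222) - 1/134 = (-265 - 222) - 1/134 = -487 - 1/134 = -65259/134)
1/(d(-626) - 1*(-835275)) = 1/(-65259/134 - 1*(-835275)) = 1/(-65259/134 + 835275) = 1/(111861591/134) = 134/111861591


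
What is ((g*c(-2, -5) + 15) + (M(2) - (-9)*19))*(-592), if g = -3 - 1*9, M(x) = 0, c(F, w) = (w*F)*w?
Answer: -465312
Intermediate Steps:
c(F, w) = F*w**2 (c(F, w) = (F*w)*w = F*w**2)
g = -12 (g = -3 - 9 = -12)
((g*c(-2, -5) + 15) + (M(2) - (-9)*19))*(-592) = ((-(-24)*(-5)**2 + 15) + (0 - (-9)*19))*(-592) = ((-(-24)*25 + 15) + (0 - 9*(-19)))*(-592) = ((-12*(-50) + 15) + (0 + 171))*(-592) = ((600 + 15) + 171)*(-592) = (615 + 171)*(-592) = 786*(-592) = -465312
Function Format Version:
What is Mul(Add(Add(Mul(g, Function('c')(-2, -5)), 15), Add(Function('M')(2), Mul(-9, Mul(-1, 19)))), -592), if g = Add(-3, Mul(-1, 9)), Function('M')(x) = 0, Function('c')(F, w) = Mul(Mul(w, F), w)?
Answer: -465312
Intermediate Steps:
Function('c')(F, w) = Mul(F, Pow(w, 2)) (Function('c')(F, w) = Mul(Mul(F, w), w) = Mul(F, Pow(w, 2)))
g = -12 (g = Add(-3, -9) = -12)
Mul(Add(Add(Mul(g, Function('c')(-2, -5)), 15), Add(Function('M')(2), Mul(-9, Mul(-1, 19)))), -592) = Mul(Add(Add(Mul(-12, Mul(-2, Pow(-5, 2))), 15), Add(0, Mul(-9, Mul(-1, 19)))), -592) = Mul(Add(Add(Mul(-12, Mul(-2, 25)), 15), Add(0, Mul(-9, -19))), -592) = Mul(Add(Add(Mul(-12, -50), 15), Add(0, 171)), -592) = Mul(Add(Add(600, 15), 171), -592) = Mul(Add(615, 171), -592) = Mul(786, -592) = -465312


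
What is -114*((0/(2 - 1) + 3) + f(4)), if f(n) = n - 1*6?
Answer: -114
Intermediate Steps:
f(n) = -6 + n (f(n) = n - 6 = -6 + n)
-114*((0/(2 - 1) + 3) + f(4)) = -114*((0/(2 - 1) + 3) + (-6 + 4)) = -114*((0/1 + 3) - 2) = -114*((1*0 + 3) - 2) = -114*((0 + 3) - 2) = -114*(3 - 2) = -114*1 = -114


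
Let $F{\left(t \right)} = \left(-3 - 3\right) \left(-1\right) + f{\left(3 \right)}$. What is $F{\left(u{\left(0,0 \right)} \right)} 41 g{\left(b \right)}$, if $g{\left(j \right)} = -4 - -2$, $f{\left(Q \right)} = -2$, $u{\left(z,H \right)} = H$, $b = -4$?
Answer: $-328$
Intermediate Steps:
$g{\left(j \right)} = -2$ ($g{\left(j \right)} = -4 + 2 = -2$)
$F{\left(t \right)} = 4$ ($F{\left(t \right)} = \left(-3 - 3\right) \left(-1\right) - 2 = \left(-6\right) \left(-1\right) - 2 = 6 - 2 = 4$)
$F{\left(u{\left(0,0 \right)} \right)} 41 g{\left(b \right)} = 4 \cdot 41 \left(-2\right) = 164 \left(-2\right) = -328$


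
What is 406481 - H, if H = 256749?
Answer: 149732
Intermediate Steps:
406481 - H = 406481 - 1*256749 = 406481 - 256749 = 149732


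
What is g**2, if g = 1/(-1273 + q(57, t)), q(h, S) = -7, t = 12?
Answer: 1/1638400 ≈ 6.1035e-7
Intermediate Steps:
g = -1/1280 (g = 1/(-1273 - 7) = 1/(-1280) = -1/1280 ≈ -0.00078125)
g**2 = (-1/1280)**2 = 1/1638400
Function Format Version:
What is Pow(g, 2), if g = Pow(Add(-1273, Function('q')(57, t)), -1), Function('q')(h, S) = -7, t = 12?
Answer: Rational(1, 1638400) ≈ 6.1035e-7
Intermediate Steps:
g = Rational(-1, 1280) (g = Pow(Add(-1273, -7), -1) = Pow(-1280, -1) = Rational(-1, 1280) ≈ -0.00078125)
Pow(g, 2) = Pow(Rational(-1, 1280), 2) = Rational(1, 1638400)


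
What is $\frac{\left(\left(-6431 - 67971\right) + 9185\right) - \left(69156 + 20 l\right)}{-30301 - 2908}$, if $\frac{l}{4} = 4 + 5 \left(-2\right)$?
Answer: $\frac{133893}{33209} \approx 4.0318$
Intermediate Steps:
$l = -24$ ($l = 4 \left(4 + 5 \left(-2\right)\right) = 4 \left(4 - 10\right) = 4 \left(-6\right) = -24$)
$\frac{\left(\left(-6431 - 67971\right) + 9185\right) - \left(69156 + 20 l\right)}{-30301 - 2908} = \frac{\left(\left(-6431 - 67971\right) + 9185\right) - 68676}{-30301 - 2908} = \frac{\left(\left(-6431 - 67971\right) + 9185\right) + \left(-69156 + 480\right)}{-33209} = \left(\left(-74402 + 9185\right) - 68676\right) \left(- \frac{1}{33209}\right) = \left(-65217 - 68676\right) \left(- \frac{1}{33209}\right) = \left(-133893\right) \left(- \frac{1}{33209}\right) = \frac{133893}{33209}$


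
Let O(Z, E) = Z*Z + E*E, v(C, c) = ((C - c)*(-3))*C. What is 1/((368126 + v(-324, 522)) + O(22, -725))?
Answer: 1/71923 ≈ 1.3904e-5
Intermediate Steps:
v(C, c) = C*(-3*C + 3*c) (v(C, c) = (-3*C + 3*c)*C = C*(-3*C + 3*c))
O(Z, E) = E² + Z² (O(Z, E) = Z² + E² = E² + Z²)
1/((368126 + v(-324, 522)) + O(22, -725)) = 1/((368126 + 3*(-324)*(522 - 1*(-324))) + ((-725)² + 22²)) = 1/((368126 + 3*(-324)*(522 + 324)) + (525625 + 484)) = 1/((368126 + 3*(-324)*846) + 526109) = 1/((368126 - 822312) + 526109) = 1/(-454186 + 526109) = 1/71923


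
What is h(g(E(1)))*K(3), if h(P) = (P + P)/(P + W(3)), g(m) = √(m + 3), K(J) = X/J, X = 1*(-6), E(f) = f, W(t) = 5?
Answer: -8/7 ≈ -1.1429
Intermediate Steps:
X = -6
K(J) = -6/J
g(m) = √(3 + m)
h(P) = 2*P/(5 + P) (h(P) = (P + P)/(P + 5) = (2*P)/(5 + P) = 2*P/(5 + P))
h(g(E(1)))*K(3) = (2*√(3 + 1)/(5 + √(3 + 1)))*(-6/3) = (2*√4/(5 + √4))*(-6*⅓) = (2*2/(5 + 2))*(-2) = (2*2/7)*(-2) = (2*2*(⅐))*(-2) = (4/7)*(-2) = -8/7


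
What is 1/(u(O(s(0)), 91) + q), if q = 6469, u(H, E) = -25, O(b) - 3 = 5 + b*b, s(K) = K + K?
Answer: 1/6444 ≈ 0.00015518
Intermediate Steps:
s(K) = 2*K
O(b) = 8 + b² (O(b) = 3 + (5 + b*b) = 3 + (5 + b²) = 8 + b²)
1/(u(O(s(0)), 91) + q) = 1/(-25 + 6469) = 1/6444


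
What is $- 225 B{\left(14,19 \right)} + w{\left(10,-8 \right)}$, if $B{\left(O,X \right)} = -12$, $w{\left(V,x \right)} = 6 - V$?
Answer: $2696$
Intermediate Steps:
$- 225 B{\left(14,19 \right)} + w{\left(10,-8 \right)} = \left(-225\right) \left(-12\right) + \left(6 - 10\right) = 2700 + \left(6 - 10\right) = 2700 - 4 = 2696$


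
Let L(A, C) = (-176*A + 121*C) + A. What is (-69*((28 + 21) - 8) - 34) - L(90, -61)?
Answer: 20268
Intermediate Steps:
L(A, C) = -175*A + 121*C
(-69*((28 + 21) - 8) - 34) - L(90, -61) = (-69*((28 + 21) - 8) - 34) - (-175*90 + 121*(-61)) = (-69*(49 - 8) - 34) - (-15750 - 7381) = (-69*41 - 34) - 1*(-23131) = (-2829 - 34) + 23131 = -2863 + 23131 = 20268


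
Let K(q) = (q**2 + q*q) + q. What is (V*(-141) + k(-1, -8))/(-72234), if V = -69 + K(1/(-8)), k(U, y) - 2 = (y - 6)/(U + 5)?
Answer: -103901/770496 ≈ -0.13485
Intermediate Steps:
K(q) = q + 2*q**2 (K(q) = (q**2 + q**2) + q = 2*q**2 + q = q + 2*q**2)
k(U, y) = 2 + (-6 + y)/(5 + U) (k(U, y) = 2 + (y - 6)/(U + 5) = 2 + (-6 + y)/(5 + U))
V = -2211/32 (V = -69 + (1 + 2/(-8))/(-8) = -69 - (1 + 2*(-1/8))/8 = -69 - (1 - 1/4)/8 = -69 - 1/8*3/4 = -69 - 3/32 = -2211/32 ≈ -69.094)
(V*(-141) + k(-1, -8))/(-72234) = (-2211/32*(-141) + (4 - 8 + 2*(-1))/(5 - 1))/(-72234) = (311751/32 + (4 - 8 - 2)/4)*(-1/72234) = (311751/32 + (1/4)*(-6))*(-1/72234) = (311751/32 - 3/2)*(-1/72234) = (311703/32)*(-1/72234) = -103901/770496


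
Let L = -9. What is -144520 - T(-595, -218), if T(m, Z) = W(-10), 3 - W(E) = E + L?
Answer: -144542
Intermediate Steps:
W(E) = 12 - E (W(E) = 3 - (E - 9) = 3 - (-9 + E) = 3 + (9 - E) = 12 - E)
T(m, Z) = 22 (T(m, Z) = 12 - 1*(-10) = 12 + 10 = 22)
-144520 - T(-595, -218) = -144520 - 1*22 = -144520 - 22 = -144542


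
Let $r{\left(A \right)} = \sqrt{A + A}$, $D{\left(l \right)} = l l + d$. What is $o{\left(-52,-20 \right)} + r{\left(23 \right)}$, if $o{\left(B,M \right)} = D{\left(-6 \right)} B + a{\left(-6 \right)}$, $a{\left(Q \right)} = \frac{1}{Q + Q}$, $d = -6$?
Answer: $- \frac{18721}{12} + \sqrt{46} \approx -1553.3$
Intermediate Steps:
$D{\left(l \right)} = -6 + l^{2}$ ($D{\left(l \right)} = l l - 6 = l^{2} - 6 = -6 + l^{2}$)
$a{\left(Q \right)} = \frac{1}{2 Q}$
$o{\left(B,M \right)} = - \frac{1}{12} + 30 B$ ($o{\left(B,M \right)} = \left(-6 + \left(-6\right)^{2}\right) B + \frac{1}{2 \left(-6\right)} = \left(-6 + 36\right) B + \frac{1}{2} \left(- \frac{1}{6}\right) = 30 B - \frac{1}{12} = - \frac{1}{12} + 30 B$)
$r{\left(A \right)} = \sqrt{2} \sqrt{A}$ ($r{\left(A \right)} = \sqrt{2 A} = \sqrt{2} \sqrt{A}$)
$o{\left(-52,-20 \right)} + r{\left(23 \right)} = \left(- \frac{1}{12} + 30 \left(-52\right)\right) + \sqrt{2} \sqrt{23} = \left(- \frac{1}{12} - 1560\right) + \sqrt{46} = - \frac{18721}{12} + \sqrt{46}$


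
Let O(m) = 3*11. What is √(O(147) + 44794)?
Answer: √44827 ≈ 211.72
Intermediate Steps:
O(m) = 33
√(O(147) + 44794) = √(33 + 44794) = √44827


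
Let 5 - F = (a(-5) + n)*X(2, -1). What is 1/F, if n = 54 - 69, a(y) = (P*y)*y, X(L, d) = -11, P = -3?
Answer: -1/985 ≈ -0.0010152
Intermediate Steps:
a(y) = -3*y**2 (a(y) = (-3*y)*y = -3*y**2)
n = -15
F = -985 (F = 5 - (-3*(-5)**2 - 15)*(-11) = 5 - (-3*25 - 15)*(-11) = 5 - (-75 - 15)*(-11) = 5 - (-90)*(-11) = 5 - 1*990 = 5 - 990 = -985)
1/F = 1/(-985) = -1/985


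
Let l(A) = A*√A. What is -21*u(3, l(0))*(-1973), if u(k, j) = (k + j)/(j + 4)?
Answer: 124299/4 ≈ 31075.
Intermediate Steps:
l(A) = A^(3/2)
u(k, j) = (j + k)/(4 + j)
-21*u(3, l(0))*(-1973) = -21*(0^(3/2) + 3)/(4 + 0^(3/2))*(-1973) = -21*(0 + 3)/(4 + 0)*(-1973) = -21*3/4*(-1973) = -21*¾*(-1973) = -63/4*(-1973) = 124299/4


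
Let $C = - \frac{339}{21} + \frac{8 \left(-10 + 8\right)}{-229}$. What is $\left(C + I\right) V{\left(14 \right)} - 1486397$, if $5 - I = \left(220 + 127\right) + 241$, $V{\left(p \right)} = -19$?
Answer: $- \frac{2364448425}{1603} \approx -1.475 \cdot 10^{6}$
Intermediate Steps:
$I = -583$ ($I = 5 - \left(\left(220 + 127\right) + 241\right) = 5 - \left(347 + 241\right) = 5 - 588 = -583$)
$C = - \frac{25765}{1603}$ ($C = \left(-339\right) \frac{1}{21} + 8 \left(-2\right) \left(- \frac{1}{229}\right) = - \frac{113}{7} - - \frac{16}{229} = - \frac{113}{7} + \frac{16}{229} = - \frac{25765}{1603} \approx -16.073$)
$\left(C + I\right) V{\left(14 \right)} - 1486397 = \left(- \frac{25765}{1603} - 583\right) \left(-19\right) - 1486397 = \left(- \frac{960314}{1603}\right) \left(-19\right) - 1486397 = \frac{18245966}{1603} - 1486397 = - \frac{2364448425}{1603}$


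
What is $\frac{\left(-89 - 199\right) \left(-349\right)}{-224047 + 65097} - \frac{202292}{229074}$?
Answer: $- \frac{13794749822}{9102828075} \approx -1.5154$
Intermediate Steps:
$\frac{\left(-89 - 199\right) \left(-349\right)}{-224047 + 65097} - \frac{202292}{229074} = \frac{\left(-288\right) \left(-349\right)}{-158950} - \frac{101146}{114537} = 100512 \left(- \frac{1}{158950}\right) - \frac{101146}{114537} = - \frac{50256}{79475} - \frac{101146}{114537} = - \frac{13794749822}{9102828075}$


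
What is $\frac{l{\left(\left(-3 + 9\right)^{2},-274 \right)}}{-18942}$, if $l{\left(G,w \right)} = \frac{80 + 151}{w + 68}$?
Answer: $\frac{1}{16892} \approx 5.92 \cdot 10^{-5}$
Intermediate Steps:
$l{\left(G,w \right)} = \frac{231}{68 + w}$
$\frac{l{\left(\left(-3 + 9\right)^{2},-274 \right)}}{-18942} = \frac{231 \frac{1}{68 - 274}}{-18942} = \frac{231}{-206} \left(- \frac{1}{18942}\right) = 231 \left(- \frac{1}{206}\right) \left(- \frac{1}{18942}\right) = \left(- \frac{231}{206}\right) \left(- \frac{1}{18942}\right) = \frac{1}{16892}$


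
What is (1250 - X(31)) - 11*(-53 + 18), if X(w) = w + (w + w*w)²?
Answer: -982460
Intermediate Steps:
X(w) = w + (w + w²)²
(1250 - X(31)) - 11*(-53 + 18) = (1250 - 31*(1 + 31*(1 + 31)²)) - 11*(-53 + 18) = (1250 - 31*(1 + 31*32²)) - 11*(-35) = (1250 - 31*(1 + 31*1024)) - 1*(-385) = (1250 - 31*(1 + 31744)) + 385 = (1250 - 31*31745) + 385 = (1250 - 1*984095) + 385 = (1250 - 984095) + 385 = -982845 + 385 = -982460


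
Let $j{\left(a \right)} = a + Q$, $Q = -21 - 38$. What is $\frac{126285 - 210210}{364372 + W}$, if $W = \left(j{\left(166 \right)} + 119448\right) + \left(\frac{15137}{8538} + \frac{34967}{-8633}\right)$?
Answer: $- \frac{6185990394450}{35669391541033} \approx -0.17343$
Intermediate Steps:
$Q = -59$
$j{\left(a \right)} = -59 + a$ ($j{\left(a \right)} = a - 59 = -59 + a$)
$W = \frac{8812058302945}{73708554}$ ($W = \left(\left(-59 + 166\right) + 119448\right) + \left(\frac{15137}{8538} + \frac{34967}{-8633}\right) = \left(107 + 119448\right) + \left(15137 \cdot \frac{1}{8538} + 34967 \left(- \frac{1}{8633}\right)\right) = 119555 + \left(\frac{15137}{8538} - \frac{34967}{8633}\right) = 119555 - \frac{167870525}{73708554} = \frac{8812058302945}{73708554} \approx 1.1955 \cdot 10^{5}$)
$\frac{126285 - 210210}{364372 + W} = \frac{126285 - 210210}{364372 + \frac{8812058302945}{73708554}} = - \frac{83925}{\frac{35669391541033}{73708554}} = \left(-83925\right) \frac{73708554}{35669391541033} = - \frac{6185990394450}{35669391541033}$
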